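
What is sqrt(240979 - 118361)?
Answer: sqrt(122618) ≈ 350.17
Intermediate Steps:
sqrt(240979 - 118361) = sqrt(122618)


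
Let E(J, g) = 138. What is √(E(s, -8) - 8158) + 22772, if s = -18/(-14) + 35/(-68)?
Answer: 22772 + 2*I*√2005 ≈ 22772.0 + 89.554*I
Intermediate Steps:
s = 367/476 (s = -18*(-1/14) + 35*(-1/68) = 9/7 - 35/68 = 367/476 ≈ 0.77101)
√(E(s, -8) - 8158) + 22772 = √(138 - 8158) + 22772 = √(-8020) + 22772 = 2*I*√2005 + 22772 = 22772 + 2*I*√2005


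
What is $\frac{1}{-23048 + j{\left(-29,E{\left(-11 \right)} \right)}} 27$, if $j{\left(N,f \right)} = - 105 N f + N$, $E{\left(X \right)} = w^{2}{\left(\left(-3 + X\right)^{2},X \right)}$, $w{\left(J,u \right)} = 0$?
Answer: $- \frac{27}{23077} \approx -0.00117$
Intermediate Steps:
$E{\left(X \right)} = 0$ ($E{\left(X \right)} = 0^{2} = 0$)
$j{\left(N,f \right)} = N - 105 N f$ ($j{\left(N,f \right)} = - 105 N f + N = N - 105 N f$)
$\frac{1}{-23048 + j{\left(-29,E{\left(-11 \right)} \right)}} 27 = \frac{1}{-23048 - 29 \left(1 - 0\right)} 27 = \frac{1}{-23048 - 29 \left(1 + 0\right)} 27 = \frac{1}{-23048 - 29} \cdot 27 = \frac{1}{-23077} \cdot 27 = \left(- \frac{1}{23077}\right) 27 = - \frac{27}{23077}$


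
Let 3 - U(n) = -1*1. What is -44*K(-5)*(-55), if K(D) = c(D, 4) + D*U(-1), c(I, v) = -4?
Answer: -58080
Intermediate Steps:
U(n) = 4 (U(n) = 3 - (-1) = 3 - 1*(-1) = 3 + 1 = 4)
K(D) = -4 + 4*D (K(D) = -4 + D*4 = -4 + 4*D)
-44*K(-5)*(-55) = -44*(-4 + 4*(-5))*(-55) = -44*(-4 - 20)*(-55) = -44*(-24)*(-55) = 1056*(-55) = -58080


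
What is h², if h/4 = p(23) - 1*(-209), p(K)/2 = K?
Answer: 1040400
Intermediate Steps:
p(K) = 2*K
h = 1020 (h = 4*(2*23 - 1*(-209)) = 4*(46 + 209) = 4*255 = 1020)
h² = 1020² = 1040400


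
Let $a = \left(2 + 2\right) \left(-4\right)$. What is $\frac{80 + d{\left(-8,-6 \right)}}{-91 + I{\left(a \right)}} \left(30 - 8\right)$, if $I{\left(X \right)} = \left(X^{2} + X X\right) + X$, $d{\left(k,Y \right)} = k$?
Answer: $\frac{176}{45} \approx 3.9111$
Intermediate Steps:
$a = -16$ ($a = 4 \left(-4\right) = -16$)
$I{\left(X \right)} = X + 2 X^{2}$ ($I{\left(X \right)} = \left(X^{2} + X^{2}\right) + X = 2 X^{2} + X = X + 2 X^{2}$)
$\frac{80 + d{\left(-8,-6 \right)}}{-91 + I{\left(a \right)}} \left(30 - 8\right) = \frac{80 - 8}{-91 - 16 \left(1 + 2 \left(-16\right)\right)} \left(30 - 8\right) = \frac{72}{-91 - 16 \left(1 - 32\right)} 22 = \frac{72}{-91 - -496} \cdot 22 = \frac{72}{-91 + 496} \cdot 22 = \frac{72}{405} \cdot 22 = 72 \cdot \frac{1}{405} \cdot 22 = \frac{8}{45} \cdot 22 = \frac{176}{45}$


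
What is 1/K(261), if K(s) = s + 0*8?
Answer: 1/261 ≈ 0.0038314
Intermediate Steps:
K(s) = s (K(s) = s + 0 = s)
1/K(261) = 1/261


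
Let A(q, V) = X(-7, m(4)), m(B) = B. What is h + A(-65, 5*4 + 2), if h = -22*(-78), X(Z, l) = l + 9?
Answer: 1729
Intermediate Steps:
X(Z, l) = 9 + l
A(q, V) = 13 (A(q, V) = 9 + 4 = 13)
h = 1716
h + A(-65, 5*4 + 2) = 1716 + 13 = 1729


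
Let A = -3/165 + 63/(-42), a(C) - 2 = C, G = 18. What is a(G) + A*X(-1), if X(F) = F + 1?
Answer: 20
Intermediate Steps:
a(C) = 2 + C
X(F) = 1 + F
A = -167/110 (A = -3*1/165 + 63*(-1/42) = -1/55 - 3/2 = -167/110 ≈ -1.5182)
a(G) + A*X(-1) = (2 + 18) - 167*(1 - 1)/110 = 20 - 167/110*0 = 20 + 0 = 20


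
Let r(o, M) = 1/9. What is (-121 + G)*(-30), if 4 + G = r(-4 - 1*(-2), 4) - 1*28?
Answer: 13760/3 ≈ 4586.7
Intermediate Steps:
r(o, M) = ⅑
G = -287/9 (G = -4 + (⅑ - 1*28) = -4 + (⅑ - 28) = -4 - 251/9 = -287/9 ≈ -31.889)
(-121 + G)*(-30) = (-121 - 287/9)*(-30) = -1376/9*(-30) = 13760/3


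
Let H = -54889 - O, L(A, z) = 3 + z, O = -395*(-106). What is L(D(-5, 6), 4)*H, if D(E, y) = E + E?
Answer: -677313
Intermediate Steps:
O = 41870
D(E, y) = 2*E
H = -96759 (H = -54889 - 1*41870 = -54889 - 41870 = -96759)
L(D(-5, 6), 4)*H = (3 + 4)*(-96759) = 7*(-96759) = -677313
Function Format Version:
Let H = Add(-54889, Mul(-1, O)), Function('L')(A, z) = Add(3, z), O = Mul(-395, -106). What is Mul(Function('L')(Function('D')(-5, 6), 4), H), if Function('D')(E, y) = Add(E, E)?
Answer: -677313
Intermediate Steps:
O = 41870
Function('D')(E, y) = Mul(2, E)
H = -96759 (H = Add(-54889, Mul(-1, 41870)) = Add(-54889, -41870) = -96759)
Mul(Function('L')(Function('D')(-5, 6), 4), H) = Mul(Add(3, 4), -96759) = Mul(7, -96759) = -677313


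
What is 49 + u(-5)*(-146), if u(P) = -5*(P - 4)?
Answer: -6521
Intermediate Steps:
u(P) = 20 - 5*P (u(P) = -5*(-4 + P) = 20 - 5*P)
49 + u(-5)*(-146) = 49 + (20 - 5*(-5))*(-146) = 49 + (20 + 25)*(-146) = 49 + 45*(-146) = 49 - 6570 = -6521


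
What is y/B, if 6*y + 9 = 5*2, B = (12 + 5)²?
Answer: 1/1734 ≈ 0.00057670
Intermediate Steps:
B = 289 (B = 17² = 289)
y = ⅙ (y = -3/2 + (5*2)/6 = -3/2 + (⅙)*10 = -3/2 + 5/3 = ⅙ ≈ 0.16667)
y/B = (⅙)/289 = (⅙)*(1/289) = 1/1734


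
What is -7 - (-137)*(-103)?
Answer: -14118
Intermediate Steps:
-7 - (-137)*(-103) = -7 - 137*103 = -7 - 14111 = -14118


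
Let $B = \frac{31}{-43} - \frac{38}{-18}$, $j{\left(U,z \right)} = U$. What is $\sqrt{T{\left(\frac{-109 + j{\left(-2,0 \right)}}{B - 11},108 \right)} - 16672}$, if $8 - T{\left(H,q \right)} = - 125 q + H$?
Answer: $\frac{i \sqrt{43920917687}}{3719} \approx 56.352 i$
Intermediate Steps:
$B = \frac{538}{387}$ ($B = 31 \left(- \frac{1}{43}\right) - - \frac{19}{9} = - \frac{31}{43} + \frac{19}{9} = \frac{538}{387} \approx 1.3902$)
$T{\left(H,q \right)} = 8 - H + 125 q$ ($T{\left(H,q \right)} = 8 - \left(- 125 q + H\right) = 8 - \left(H - 125 q\right) = 8 - H + 125 q$)
$\sqrt{T{\left(\frac{-109 + j{\left(-2,0 \right)}}{B - 11},108 \right)} - 16672} = \sqrt{\left(8 - \frac{-109 - 2}{\frac{538}{387} - 11} + 125 \cdot 108\right) - 16672} = \sqrt{\left(8 - - \frac{111}{- \frac{3719}{387}} + 13500\right) - 16672} = \sqrt{\left(8 - \left(-111\right) \left(- \frac{387}{3719}\right) + 13500\right) - 16672} = \sqrt{\left(8 - \frac{42957}{3719} + 13500\right) - 16672} = \sqrt{\frac{50193295}{3719} - 16672} = \sqrt{- \frac{11809873}{3719}} = \frac{i \sqrt{43920917687}}{3719}$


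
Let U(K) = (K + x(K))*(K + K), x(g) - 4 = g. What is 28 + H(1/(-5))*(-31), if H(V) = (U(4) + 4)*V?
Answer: 648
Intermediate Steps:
x(g) = 4 + g
U(K) = 2*K*(4 + 2*K) (U(K) = (K + (4 + K))*(K + K) = (4 + 2*K)*(2*K) = 2*K*(4 + 2*K))
H(V) = 100*V (H(V) = (4*4*(2 + 4) + 4)*V = (4*4*6 + 4)*V = (96 + 4)*V = 100*V)
28 + H(1/(-5))*(-31) = 28 + (100*(1/(-5)))*(-31) = 28 + (100*(1*(-⅕)))*(-31) = 28 + (100*(-⅕))*(-31) = 28 - 20*(-31) = 28 + 620 = 648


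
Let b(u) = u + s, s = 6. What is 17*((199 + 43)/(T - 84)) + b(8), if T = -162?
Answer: -335/123 ≈ -2.7236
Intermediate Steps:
b(u) = 6 + u (b(u) = u + 6 = 6 + u)
17*((199 + 43)/(T - 84)) + b(8) = 17*((199 + 43)/(-162 - 84)) + (6 + 8) = 17*(242/(-246)) + 14 = 17*(242*(-1/246)) + 14 = 17*(-121/123) + 14 = -2057/123 + 14 = -335/123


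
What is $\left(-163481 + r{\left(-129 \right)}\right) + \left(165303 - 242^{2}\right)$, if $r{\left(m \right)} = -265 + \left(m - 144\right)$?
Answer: $-57280$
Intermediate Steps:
$r{\left(m \right)} = -409 + m$ ($r{\left(m \right)} = -265 + \left(m - 144\right) = -265 + \left(-144 + m\right) = -409 + m$)
$\left(-163481 + r{\left(-129 \right)}\right) + \left(165303 - 242^{2}\right) = \left(-163481 - 538\right) + \left(165303 - 242^{2}\right) = \left(-163481 - 538\right) + \left(165303 - 58564\right) = -164019 + \left(165303 - 58564\right) = -164019 + 106739 = -57280$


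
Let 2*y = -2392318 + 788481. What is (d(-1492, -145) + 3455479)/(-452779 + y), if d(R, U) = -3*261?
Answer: -987056/358485 ≈ -2.7534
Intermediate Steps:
y = -1603837/2 (y = (-2392318 + 788481)/2 = (½)*(-1603837) = -1603837/2 ≈ -8.0192e+5)
d(R, U) = -783
(d(-1492, -145) + 3455479)/(-452779 + y) = (-783 + 3455479)/(-452779 - 1603837/2) = 3454696/(-2509395/2) = 3454696*(-2/2509395) = -987056/358485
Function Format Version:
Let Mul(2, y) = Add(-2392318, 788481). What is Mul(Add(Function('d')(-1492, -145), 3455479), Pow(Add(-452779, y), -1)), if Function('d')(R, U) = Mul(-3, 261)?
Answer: Rational(-987056, 358485) ≈ -2.7534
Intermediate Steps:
y = Rational(-1603837, 2) (y = Mul(Rational(1, 2), Add(-2392318, 788481)) = Mul(Rational(1, 2), -1603837) = Rational(-1603837, 2) ≈ -8.0192e+5)
Function('d')(R, U) = -783
Mul(Add(Function('d')(-1492, -145), 3455479), Pow(Add(-452779, y), -1)) = Mul(Add(-783, 3455479), Pow(Add(-452779, Rational(-1603837, 2)), -1)) = Mul(3454696, Pow(Rational(-2509395, 2), -1)) = Mul(3454696, Rational(-2, 2509395)) = Rational(-987056, 358485)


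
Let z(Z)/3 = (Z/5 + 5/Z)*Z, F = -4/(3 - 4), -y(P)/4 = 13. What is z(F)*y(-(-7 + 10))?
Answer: -6396/5 ≈ -1279.2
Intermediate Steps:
y(P) = -52 (y(P) = -4*13 = -52)
F = 4 (F = -4/(-1) = -1*(-4) = 4)
z(Z) = 3*Z*(5/Z + Z/5) (z(Z) = 3*((Z/5 + 5/Z)*Z) = 3*((5/Z + Z/5)*Z) = 3*(Z*(5/Z + Z/5)) = 3*Z*(5/Z + Z/5))
z(F)*y(-(-7 + 10)) = (15 + (⅗)*4²)*(-52) = (15 + (⅗)*16)*(-52) = (15 + 48/5)*(-52) = (123/5)*(-52) = -6396/5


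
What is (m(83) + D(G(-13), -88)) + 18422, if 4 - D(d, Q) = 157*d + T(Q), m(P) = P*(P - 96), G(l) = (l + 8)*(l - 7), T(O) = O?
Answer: 1735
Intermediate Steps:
G(l) = (-7 + l)*(8 + l) (G(l) = (8 + l)*(-7 + l) = (-7 + l)*(8 + l))
m(P) = P*(-96 + P)
D(d, Q) = 4 - Q - 157*d (D(d, Q) = 4 - (157*d + Q) = 4 - (Q + 157*d) = 4 + (-Q - 157*d) = 4 - Q - 157*d)
(m(83) + D(G(-13), -88)) + 18422 = (83*(-96 + 83) + (4 - 1*(-88) - 157*(-56 - 13 + (-13)²))) + 18422 = (83*(-13) + (4 + 88 - 157*(-56 - 13 + 169))) + 18422 = (-1079 + (4 + 88 - 157*100)) + 18422 = (-1079 + (4 + 88 - 15700)) + 18422 = (-1079 - 15608) + 18422 = -16687 + 18422 = 1735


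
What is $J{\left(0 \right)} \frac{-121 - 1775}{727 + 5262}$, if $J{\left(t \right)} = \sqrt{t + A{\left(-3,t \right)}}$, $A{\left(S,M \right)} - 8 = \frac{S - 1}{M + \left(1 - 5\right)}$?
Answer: $- \frac{5688}{5989} \approx -0.94974$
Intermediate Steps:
$A{\left(S,M \right)} = 8 + \frac{-1 + S}{-4 + M}$ ($A{\left(S,M \right)} = 8 + \frac{S - 1}{M + \left(1 - 5\right)} = 8 + \frac{-1 + S}{M + \left(1 - 5\right)} = 8 + \frac{-1 + S}{M - 4} = 8 + \frac{-1 + S}{-4 + M}$)
$J{\left(t \right)} = \sqrt{t + \frac{-36 + 8 t}{-4 + t}}$ ($J{\left(t \right)} = \sqrt{t + \frac{-33 - 3 + 8 t}{-4 + t}} = \sqrt{t + \frac{-36 + 8 t}{-4 + t}}$)
$J{\left(0 \right)} \frac{-121 - 1775}{727 + 5262} = \sqrt{\frac{-36 + 0^{2} + 4 \cdot 0}{-4 + 0}} \frac{-121 - 1775}{727 + 5262} = \sqrt{\frac{-36 + 0 + 0}{-4}} \left(- \frac{1896}{5989}\right) = \sqrt{\left(- \frac{1}{4}\right) \left(-36\right)} \left(\left(-1896\right) \frac{1}{5989}\right) = \sqrt{9} \left(- \frac{1896}{5989}\right) = 3 \left(- \frac{1896}{5989}\right) = - \frac{5688}{5989}$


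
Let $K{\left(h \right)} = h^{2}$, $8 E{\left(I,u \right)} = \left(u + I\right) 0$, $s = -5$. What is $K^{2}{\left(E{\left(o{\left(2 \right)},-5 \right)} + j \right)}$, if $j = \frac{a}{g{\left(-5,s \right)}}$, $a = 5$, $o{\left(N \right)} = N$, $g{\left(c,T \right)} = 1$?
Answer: $625$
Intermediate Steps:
$j = 5$ ($j = \frac{5}{1} = 5 \cdot 1 = 5$)
$E{\left(I,u \right)} = 0$ ($E{\left(I,u \right)} = \frac{\left(u + I\right) 0}{8} = \frac{\left(I + u\right) 0}{8} = \frac{1}{8} \cdot 0 = 0$)
$K^{2}{\left(E{\left(o{\left(2 \right)},-5 \right)} + j \right)} = \left(\left(0 + 5\right)^{2}\right)^{2} = \left(5^{2}\right)^{2} = 25^{2} = 625$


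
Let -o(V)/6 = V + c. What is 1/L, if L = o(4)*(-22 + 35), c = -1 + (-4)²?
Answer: -1/1482 ≈ -0.00067476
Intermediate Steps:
c = 15 (c = -1 + 16 = 15)
o(V) = -90 - 6*V (o(V) = -6*(V + 15) = -6*(15 + V) = -90 - 6*V)
L = -1482 (L = (-90 - 6*4)*(-22 + 35) = (-90 - 24)*13 = -114*13 = -1482)
1/L = 1/(-1482) = -1/1482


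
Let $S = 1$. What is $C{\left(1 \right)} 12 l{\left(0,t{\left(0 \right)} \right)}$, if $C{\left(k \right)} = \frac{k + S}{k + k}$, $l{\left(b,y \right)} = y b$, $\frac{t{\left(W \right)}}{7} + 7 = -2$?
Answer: $0$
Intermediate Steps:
$t{\left(W \right)} = -63$ ($t{\left(W \right)} = -49 + 7 \left(-2\right) = -49 - 14 = -63$)
$l{\left(b,y \right)} = b y$
$C{\left(k \right)} = \frac{1 + k}{2 k}$ ($C{\left(k \right)} = \frac{k + 1}{k + k} = \frac{1 + k}{2 k}$)
$C{\left(1 \right)} 12 l{\left(0,t{\left(0 \right)} \right)} = \frac{1 + 1}{2 \cdot 1} \cdot 12 \cdot 0 \left(-63\right) = \frac{1}{2} \cdot 1 \cdot 2 \cdot 12 \cdot 0 = 1 \cdot 12 \cdot 0 = 12 \cdot 0 = 0$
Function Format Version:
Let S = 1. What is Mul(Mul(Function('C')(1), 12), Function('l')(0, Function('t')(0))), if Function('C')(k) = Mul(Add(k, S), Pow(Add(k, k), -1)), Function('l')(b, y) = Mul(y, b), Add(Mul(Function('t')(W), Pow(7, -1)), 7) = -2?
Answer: 0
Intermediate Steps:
Function('t')(W) = -63 (Function('t')(W) = Add(-49, Mul(7, -2)) = Add(-49, -14) = -63)
Function('l')(b, y) = Mul(b, y)
Function('C')(k) = Mul(Rational(1, 2), Pow(k, -1), Add(1, k)) (Function('C')(k) = Mul(Add(k, 1), Pow(Add(k, k), -1)) = Mul(Add(1, k), Pow(Mul(2, k), -1)) = Mul(Add(1, k), Mul(Rational(1, 2), Pow(k, -1))) = Mul(Rational(1, 2), Pow(k, -1), Add(1, k)))
Mul(Mul(Function('C')(1), 12), Function('l')(0, Function('t')(0))) = Mul(Mul(Mul(Rational(1, 2), Pow(1, -1), Add(1, 1)), 12), Mul(0, -63)) = Mul(Mul(Mul(Rational(1, 2), 1, 2), 12), 0) = Mul(Mul(1, 12), 0) = Mul(12, 0) = 0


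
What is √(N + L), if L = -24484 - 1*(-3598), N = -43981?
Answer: I*√64867 ≈ 254.69*I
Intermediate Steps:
L = -20886 (L = -24484 + 3598 = -20886)
√(N + L) = √(-43981 - 20886) = √(-64867) = I*√64867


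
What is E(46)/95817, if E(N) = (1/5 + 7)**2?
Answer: 432/798475 ≈ 0.00054103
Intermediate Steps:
E(N) = 1296/25 (E(N) = (1/5 + 7)**2 = (36/5)**2 = 1296/25)
E(46)/95817 = (1296/25)/95817 = (1296/25)*(1/95817) = 432/798475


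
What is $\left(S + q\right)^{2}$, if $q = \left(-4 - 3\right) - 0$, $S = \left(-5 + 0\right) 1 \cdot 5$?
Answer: $1024$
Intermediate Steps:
$S = -25$ ($S = \left(-5\right) 1 \cdot 5 = \left(-5\right) 5 = -25$)
$q = -7$ ($q = \left(-4 - 3\right) + 0 = -7 + 0 = -7$)
$\left(S + q\right)^{2} = \left(-25 - 7\right)^{2} = \left(-32\right)^{2} = 1024$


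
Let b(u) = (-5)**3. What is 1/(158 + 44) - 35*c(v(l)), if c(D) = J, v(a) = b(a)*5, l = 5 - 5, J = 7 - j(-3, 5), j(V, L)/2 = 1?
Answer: -35349/202 ≈ -175.00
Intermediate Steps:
b(u) = -125
j(V, L) = 2 (j(V, L) = 2*1 = 2)
J = 5 (J = 7 - 1*2 = 7 - 2 = 5)
l = 0
v(a) = -625 (v(a) = -125*5 = -625)
c(D) = 5
1/(158 + 44) - 35*c(v(l)) = 1/(158 + 44) - 35*5 = 1/202 - 175 = -35349/202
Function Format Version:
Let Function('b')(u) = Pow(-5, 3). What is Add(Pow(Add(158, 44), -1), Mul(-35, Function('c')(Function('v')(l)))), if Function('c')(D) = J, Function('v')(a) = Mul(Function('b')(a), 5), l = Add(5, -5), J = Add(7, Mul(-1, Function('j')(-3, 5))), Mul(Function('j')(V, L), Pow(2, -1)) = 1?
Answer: Rational(-35349, 202) ≈ -175.00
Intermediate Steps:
Function('b')(u) = -125
Function('j')(V, L) = 2 (Function('j')(V, L) = Mul(2, 1) = 2)
J = 5 (J = Add(7, Mul(-1, 2)) = Add(7, -2) = 5)
l = 0
Function('v')(a) = -625 (Function('v')(a) = Mul(-125, 5) = -625)
Function('c')(D) = 5
Add(Pow(Add(158, 44), -1), Mul(-35, Function('c')(Function('v')(l)))) = Add(Pow(Add(158, 44), -1), Mul(-35, 5)) = Add(Pow(202, -1), -175) = Add(Rational(1, 202), -175) = Rational(-35349, 202)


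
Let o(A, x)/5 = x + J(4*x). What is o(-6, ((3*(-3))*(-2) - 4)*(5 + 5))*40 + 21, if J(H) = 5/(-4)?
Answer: 27771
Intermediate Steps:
J(H) = -5/4 (J(H) = 5*(-¼) = -5/4)
o(A, x) = -25/4 + 5*x (o(A, x) = 5*(x - 5/4) = 5*(-5/4 + x) = -25/4 + 5*x)
o(-6, ((3*(-3))*(-2) - 4)*(5 + 5))*40 + 21 = (-25/4 + 5*(((3*(-3))*(-2) - 4)*(5 + 5)))*40 + 21 = (-25/4 + 5*((-9*(-2) - 4)*10))*40 + 21 = (-25/4 + 5*((18 - 4)*10))*40 + 21 = (-25/4 + 5*(14*10))*40 + 21 = (-25/4 + 5*140)*40 + 21 = (-25/4 + 700)*40 + 21 = (2775/4)*40 + 21 = 27750 + 21 = 27771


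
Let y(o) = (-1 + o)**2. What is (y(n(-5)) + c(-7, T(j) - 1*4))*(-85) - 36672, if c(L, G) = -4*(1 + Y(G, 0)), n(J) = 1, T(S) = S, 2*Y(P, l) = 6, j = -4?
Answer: -35312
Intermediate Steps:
Y(P, l) = 3 (Y(P, l) = (1/2)*6 = 3)
c(L, G) = -16 (c(L, G) = -4*(1 + 3) = -4*4 = -16)
(y(n(-5)) + c(-7, T(j) - 1*4))*(-85) - 36672 = ((-1 + 1)**2 - 16)*(-85) - 36672 = (0**2 - 16)*(-85) - 36672 = (0 - 16)*(-85) - 36672 = -16*(-85) - 36672 = 1360 - 36672 = -35312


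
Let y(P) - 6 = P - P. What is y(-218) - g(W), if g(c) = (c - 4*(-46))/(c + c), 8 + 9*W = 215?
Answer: 3/2 ≈ 1.5000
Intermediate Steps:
W = 23 (W = -8/9 + (⅑)*215 = -8/9 + 215/9 = 23)
g(c) = (184 + c)/(2*c) (g(c) = (c + 184)/((2*c)) = (184 + c)*(1/(2*c)) = (184 + c)/(2*c))
y(P) = 6 (y(P) = 6 + (P - P) = 6 + 0 = 6)
y(-218) - g(W) = 6 - (184 + 23)/(2*23) = 6 - 207/(2*23) = 6 - 1*9/2 = 6 - 9/2 = 3/2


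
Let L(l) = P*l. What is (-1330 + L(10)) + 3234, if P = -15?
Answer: 1754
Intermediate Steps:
L(l) = -15*l
(-1330 + L(10)) + 3234 = (-1330 - 15*10) + 3234 = (-1330 - 150) + 3234 = -1480 + 3234 = 1754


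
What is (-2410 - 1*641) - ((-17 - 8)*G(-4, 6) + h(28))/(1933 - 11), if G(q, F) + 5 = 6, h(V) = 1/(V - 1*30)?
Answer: -11727993/3844 ≈ -3051.0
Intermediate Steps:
h(V) = 1/(-30 + V) (h(V) = 1/(V - 30) = 1/(-30 + V))
G(q, F) = 1 (G(q, F) = -5 + 6 = 1)
(-2410 - 1*641) - ((-17 - 8)*G(-4, 6) + h(28))/(1933 - 11) = (-2410 - 1*641) - ((-17 - 8)*1 + 1/(-30 + 28))/(1933 - 11) = (-2410 - 641) - (-25*1 + 1/(-2))/1922 = -3051 - (-25 - ½)/1922 = -3051 - (-51)/(2*1922) = -3051 - 1*(-51/3844) = -3051 + 51/3844 = -11727993/3844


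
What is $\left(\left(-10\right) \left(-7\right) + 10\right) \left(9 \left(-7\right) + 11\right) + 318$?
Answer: $-3842$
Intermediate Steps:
$\left(\left(-10\right) \left(-7\right) + 10\right) \left(9 \left(-7\right) + 11\right) + 318 = \left(70 + 10\right) \left(-63 + 11\right) + 318 = 80 \left(-52\right) + 318 = -4160 + 318 = -3842$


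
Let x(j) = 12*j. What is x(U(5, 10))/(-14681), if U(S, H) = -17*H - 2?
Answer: 2064/14681 ≈ 0.14059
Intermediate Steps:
U(S, H) = -2 - 17*H
x(U(5, 10))/(-14681) = (12*(-2 - 17*10))/(-14681) = (12*(-2 - 170))*(-1/14681) = (12*(-172))*(-1/14681) = -2064*(-1/14681) = 2064/14681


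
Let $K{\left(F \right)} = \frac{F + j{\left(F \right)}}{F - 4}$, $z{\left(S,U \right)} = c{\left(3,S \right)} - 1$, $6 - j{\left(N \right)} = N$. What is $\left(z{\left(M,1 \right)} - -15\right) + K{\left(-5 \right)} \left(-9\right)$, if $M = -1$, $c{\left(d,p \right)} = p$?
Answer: $19$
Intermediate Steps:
$j{\left(N \right)} = 6 - N$
$z{\left(S,U \right)} = -1 + S$ ($z{\left(S,U \right)} = S - 1 = -1 + S$)
$K{\left(F \right)} = \frac{6}{-4 + F}$ ($K{\left(F \right)} = \frac{F - \left(-6 + F\right)}{F - 4} = \frac{6}{-4 + F}$)
$\left(z{\left(M,1 \right)} - -15\right) + K{\left(-5 \right)} \left(-9\right) = \left(\left(-1 - 1\right) - -15\right) + \frac{6}{-4 - 5} \left(-9\right) = \left(-2 + 15\right) + \frac{6}{-9} \left(-9\right) = 13 + 6 \left(- \frac{1}{9}\right) \left(-9\right) = 13 - -6 = 13 + 6 = 19$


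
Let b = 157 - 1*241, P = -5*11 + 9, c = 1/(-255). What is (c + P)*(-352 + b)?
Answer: 5114716/255 ≈ 20058.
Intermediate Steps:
c = -1/255 ≈ -0.0039216
P = -46 (P = -55 + 9 = -46)
b = -84 (b = 157 - 241 = -84)
(c + P)*(-352 + b) = (-1/255 - 46)*(-352 - 84) = -11731/255*(-436) = 5114716/255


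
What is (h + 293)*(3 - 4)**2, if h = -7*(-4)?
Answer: 321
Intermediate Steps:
h = 28
(h + 293)*(3 - 4)**2 = (28 + 293)*(3 - 4)**2 = 321*(-1)**2 = 321*1 = 321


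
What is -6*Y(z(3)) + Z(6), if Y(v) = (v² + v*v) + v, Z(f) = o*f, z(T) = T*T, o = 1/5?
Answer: -5124/5 ≈ -1024.8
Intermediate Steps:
o = ⅕ ≈ 0.20000
z(T) = T²
Z(f) = f/5
Y(v) = v + 2*v² (Y(v) = (v² + v²) + v = 2*v² + v = v + 2*v²)
-6*Y(z(3)) + Z(6) = -6*3²*(1 + 2*3²) + (⅕)*6 = -54*(1 + 2*9) + 6/5 = -54*(1 + 18) + 6/5 = -54*19 + 6/5 = -6*171 + 6/5 = -1026 + 6/5 = -5124/5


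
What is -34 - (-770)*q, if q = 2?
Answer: 1506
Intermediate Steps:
-34 - (-770)*q = -34 - (-770)*2 = -34 - 110*(-14) = -34 + 1540 = 1506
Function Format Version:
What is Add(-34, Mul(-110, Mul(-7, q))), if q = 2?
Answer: 1506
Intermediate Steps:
Add(-34, Mul(-110, Mul(-7, q))) = Add(-34, Mul(-110, Mul(-7, 2))) = Add(-34, Mul(-110, -14)) = Add(-34, 1540) = 1506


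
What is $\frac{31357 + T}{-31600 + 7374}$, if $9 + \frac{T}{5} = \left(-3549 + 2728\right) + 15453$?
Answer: $- \frac{52236}{12113} \approx -4.3124$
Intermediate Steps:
$T = 73115$ ($T = -45 + 5 \left(\left(-3549 + 2728\right) + 15453\right) = -45 + 5 \left(-821 + 15453\right) = -45 + 5 \cdot 14632 = -45 + 73160 = 73115$)
$\frac{31357 + T}{-31600 + 7374} = \frac{31357 + 73115}{-31600 + 7374} = \frac{104472}{-24226} = 104472 \left(- \frac{1}{24226}\right) = - \frac{52236}{12113}$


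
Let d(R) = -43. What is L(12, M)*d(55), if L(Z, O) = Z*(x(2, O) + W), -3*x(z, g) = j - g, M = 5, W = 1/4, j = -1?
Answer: -1161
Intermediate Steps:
W = 1/4 ≈ 0.25000
x(z, g) = 1/3 + g/3 (x(z, g) = -(-1 - g)/3 = 1/3 + g/3)
L(Z, O) = Z*(7/12 + O/3) (L(Z, O) = Z*((1/3 + O/3) + 1/4) = Z*(7/12 + O/3))
L(12, M)*d(55) = ((1/12)*12*(7 + 4*5))*(-43) = ((1/12)*12*(7 + 20))*(-43) = ((1/12)*12*27)*(-43) = 27*(-43) = -1161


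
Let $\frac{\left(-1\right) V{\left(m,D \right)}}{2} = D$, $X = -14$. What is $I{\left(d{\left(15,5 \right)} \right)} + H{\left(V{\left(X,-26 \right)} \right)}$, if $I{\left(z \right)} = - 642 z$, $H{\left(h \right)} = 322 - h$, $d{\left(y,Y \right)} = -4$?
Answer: $2838$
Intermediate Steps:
$V{\left(m,D \right)} = - 2 D$
$I{\left(d{\left(15,5 \right)} \right)} + H{\left(V{\left(X,-26 \right)} \right)} = \left(-642\right) \left(-4\right) + \left(322 - \left(-2\right) \left(-26\right)\right) = 2568 + \left(322 - 52\right) = 2568 + 270 = 2838$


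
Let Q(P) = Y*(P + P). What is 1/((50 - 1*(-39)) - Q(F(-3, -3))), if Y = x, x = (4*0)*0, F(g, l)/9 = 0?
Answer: 1/89 ≈ 0.011236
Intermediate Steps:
F(g, l) = 0 (F(g, l) = 9*0 = 0)
x = 0 (x = 0*0 = 0)
Y = 0
Q(P) = 0 (Q(P) = 0*(P + P) = 0*(2*P) = 0)
1/((50 - 1*(-39)) - Q(F(-3, -3))) = 1/((50 - 1*(-39)) - 1*0) = 1/((50 + 39) + 0) = 1/(89 + 0) = 1/89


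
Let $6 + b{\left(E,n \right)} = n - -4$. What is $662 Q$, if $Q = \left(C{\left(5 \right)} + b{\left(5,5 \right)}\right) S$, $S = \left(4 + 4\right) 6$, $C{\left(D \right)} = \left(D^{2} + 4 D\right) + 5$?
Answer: $1684128$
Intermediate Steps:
$b{\left(E,n \right)} = -2 + n$ ($b{\left(E,n \right)} = -6 + \left(n - -4\right) = -6 + \left(n + 4\right) = -6 + \left(4 + n\right) = -2 + n$)
$C{\left(D \right)} = 5 + D^{2} + 4 D$
$S = 48$ ($S = 8 \cdot 6 = 48$)
$Q = 2544$ ($Q = \left(\left(5 + 5^{2} + 4 \cdot 5\right) + \left(-2 + 5\right)\right) 48 = \left(\left(5 + 25 + 20\right) + 3\right) 48 = \left(50 + 3\right) 48 = 53 \cdot 48 = 2544$)
$662 Q = 662 \cdot 2544 = 1684128$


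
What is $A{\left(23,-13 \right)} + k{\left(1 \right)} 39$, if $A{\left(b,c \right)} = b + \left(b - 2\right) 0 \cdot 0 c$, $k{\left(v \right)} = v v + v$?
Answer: $101$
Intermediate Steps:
$k{\left(v \right)} = v + v^{2}$ ($k{\left(v \right)} = v^{2} + v = v + v^{2}$)
$A{\left(b,c \right)} = b$ ($A{\left(b,c \right)} = b + \left(-2 + b\right) 0 c = b + 0 c = b + 0 = b$)
$A{\left(23,-13 \right)} + k{\left(1 \right)} 39 = 23 + 1 \left(1 + 1\right) 39 = 23 + 1 \cdot 2 \cdot 39 = 23 + 2 \cdot 39 = 23 + 78 = 101$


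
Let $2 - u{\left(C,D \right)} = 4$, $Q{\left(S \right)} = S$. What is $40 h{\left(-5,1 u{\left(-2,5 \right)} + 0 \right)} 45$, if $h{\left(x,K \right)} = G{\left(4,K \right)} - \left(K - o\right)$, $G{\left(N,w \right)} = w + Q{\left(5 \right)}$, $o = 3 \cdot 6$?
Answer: $41400$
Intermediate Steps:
$o = 18$
$G{\left(N,w \right)} = 5 + w$ ($G{\left(N,w \right)} = w + 5 = 5 + w$)
$u{\left(C,D \right)} = -2$ ($u{\left(C,D \right)} = 2 - 4 = -2$)
$h{\left(x,K \right)} = 23$ ($h{\left(x,K \right)} = \left(5 + K\right) - \left(K - 18\right) = \left(5 + K\right) - \left(-18 + K\right) = 23$)
$40 h{\left(-5,1 u{\left(-2,5 \right)} + 0 \right)} 45 = 40 \cdot 23 \cdot 45 = 920 \cdot 45 = 41400$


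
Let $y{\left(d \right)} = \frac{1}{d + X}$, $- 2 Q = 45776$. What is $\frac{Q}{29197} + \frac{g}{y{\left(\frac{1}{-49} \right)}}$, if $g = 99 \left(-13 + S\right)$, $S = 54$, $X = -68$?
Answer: $- \frac{56428146853}{204379} \approx -2.761 \cdot 10^{5}$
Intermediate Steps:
$Q = -22888$ ($Q = \left(- \frac{1}{2}\right) 45776 = -22888$)
$y{\left(d \right)} = \frac{1}{-68 + d}$ ($y{\left(d \right)} = \frac{1}{d - 68} = \frac{1}{-68 + d}$)
$g = 4059$ ($g = 99 \left(-13 + 54\right) = 99 \cdot 41 = 4059$)
$\frac{Q}{29197} + \frac{g}{y{\left(\frac{1}{-49} \right)}} = - \frac{22888}{29197} + \frac{4059}{\frac{1}{-68 + \frac{1}{-49}}} = \left(-22888\right) \frac{1}{29197} + \frac{4059}{\frac{1}{-68 - \frac{1}{49}}} = - \frac{22888}{29197} + \frac{4059}{\frac{1}{- \frac{3333}{49}}} = - \frac{22888}{29197} + \frac{4059}{- \frac{49}{3333}} = - \frac{22888}{29197} + 4059 \left(- \frac{3333}{49}\right) = - \frac{22888}{29197} - \frac{13528647}{49} = - \frac{56428146853}{204379}$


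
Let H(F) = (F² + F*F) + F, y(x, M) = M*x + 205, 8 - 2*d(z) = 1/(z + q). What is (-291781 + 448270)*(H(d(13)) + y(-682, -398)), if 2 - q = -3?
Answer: 9183107893733/216 ≈ 4.2514e+10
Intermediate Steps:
q = 5 (q = 2 - 1*(-3) = 2 + 3 = 5)
d(z) = 4 - 1/(2*(5 + z)) (d(z) = 4 - 1/(2*(z + 5)) = 4 - 1/(2*(5 + z)))
y(x, M) = 205 + M*x
H(F) = F + 2*F² (H(F) = (F² + F²) + F = 2*F² + F = F + 2*F²)
(-291781 + 448270)*(H(d(13)) + y(-682, -398)) = (-291781 + 448270)*(((39 + 8*13)/(2*(5 + 13)))*(1 + 2*((39 + 8*13)/(2*(5 + 13)))) + (205 - 398*(-682))) = 156489*(((½)*(39 + 104)/18)*(1 + 2*((½)*(39 + 104)/18)) + (205 + 271436)) = 156489*(((½)*(1/18)*143)*(1 + 2*((½)*(1/18)*143)) + 271641) = 156489*(143*(1 + 2*(143/36))/36 + 271641) = 156489*(143*(1 + 143/18)/36 + 271641) = 156489*((143/36)*(161/18) + 271641) = 156489*(23023/648 + 271641) = 156489*(176046391/648) = 9183107893733/216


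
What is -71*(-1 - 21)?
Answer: 1562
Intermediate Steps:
-71*(-1 - 21) = -71*(-22) = 1562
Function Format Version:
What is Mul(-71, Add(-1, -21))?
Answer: 1562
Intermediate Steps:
Mul(-71, Add(-1, -21)) = Mul(-71, -22) = 1562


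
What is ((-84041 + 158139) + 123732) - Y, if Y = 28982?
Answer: 168848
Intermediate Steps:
((-84041 + 158139) + 123732) - Y = ((-84041 + 158139) + 123732) - 1*28982 = (74098 + 123732) - 28982 = 197830 - 28982 = 168848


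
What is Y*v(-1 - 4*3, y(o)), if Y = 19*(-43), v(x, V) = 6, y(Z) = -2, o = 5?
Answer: -4902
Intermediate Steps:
Y = -817
Y*v(-1 - 4*3, y(o)) = -817*6 = -4902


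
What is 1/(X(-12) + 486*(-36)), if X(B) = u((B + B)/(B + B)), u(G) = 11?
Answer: -1/17485 ≈ -5.7192e-5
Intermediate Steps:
X(B) = 11
1/(X(-12) + 486*(-36)) = 1/(11 + 486*(-36)) = 1/(11 - 17496) = 1/(-17485) = -1/17485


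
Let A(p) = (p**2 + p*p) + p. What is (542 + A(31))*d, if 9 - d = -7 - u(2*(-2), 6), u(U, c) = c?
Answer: 54890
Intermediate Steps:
d = 22 (d = 9 - (-7 - 1*6) = 9 - (-7 - 6) = 9 - 1*(-13) = 9 + 13 = 22)
A(p) = p + 2*p**2 (A(p) = (p**2 + p**2) + p = 2*p**2 + p = p + 2*p**2)
(542 + A(31))*d = (542 + 31*(1 + 2*31))*22 = (542 + 31*(1 + 62))*22 = (542 + 31*63)*22 = (542 + 1953)*22 = 2495*22 = 54890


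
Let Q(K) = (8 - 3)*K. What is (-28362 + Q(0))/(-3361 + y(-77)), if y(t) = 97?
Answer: 4727/544 ≈ 8.6893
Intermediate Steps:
Q(K) = 5*K
(-28362 + Q(0))/(-3361 + y(-77)) = (-28362 + 5*0)/(-3361 + 97) = (-28362 + 0)/(-3264) = -28362*(-1/3264) = 4727/544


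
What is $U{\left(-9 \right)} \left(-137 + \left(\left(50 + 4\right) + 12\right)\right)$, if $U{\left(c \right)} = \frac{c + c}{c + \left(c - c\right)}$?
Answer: $-142$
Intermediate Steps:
$U{\left(c \right)} = 2$ ($U{\left(c \right)} = \frac{2 c}{c + 0} = \frac{2 c}{c} = 2$)
$U{\left(-9 \right)} \left(-137 + \left(\left(50 + 4\right) + 12\right)\right) = 2 \left(-137 + \left(\left(50 + 4\right) + 12\right)\right) = 2 \left(-137 + \left(54 + 12\right)\right) = 2 \left(-137 + 66\right) = 2 \left(-71\right) = -142$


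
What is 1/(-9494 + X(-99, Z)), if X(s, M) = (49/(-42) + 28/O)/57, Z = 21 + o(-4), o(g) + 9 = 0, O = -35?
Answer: -1710/16234799 ≈ -0.00010533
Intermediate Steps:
o(g) = -9 (o(g) = -9 + 0 = -9)
Z = 12 (Z = 21 - 9 = 12)
X(s, M) = -59/1710 (X(s, M) = (49/(-42) + 28/(-35))/57 = (49*(-1/42) + 28*(-1/35))*(1/57) = (-7/6 - ⅘)*(1/57) = -59/30*1/57 = -59/1710)
1/(-9494 + X(-99, Z)) = 1/(-9494 - 59/1710) = 1/(-16234799/1710) = -1710/16234799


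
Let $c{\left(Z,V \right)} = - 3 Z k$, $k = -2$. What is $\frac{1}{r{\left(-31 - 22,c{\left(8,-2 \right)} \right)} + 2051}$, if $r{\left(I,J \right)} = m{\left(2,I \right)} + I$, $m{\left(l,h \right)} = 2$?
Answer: $\frac{1}{2000} \approx 0.0005$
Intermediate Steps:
$c{\left(Z,V \right)} = 6 Z$ ($c{\left(Z,V \right)} = - 3 Z \left(-2\right) = 6 Z$)
$r{\left(I,J \right)} = 2 + I$
$\frac{1}{r{\left(-31 - 22,c{\left(8,-2 \right)} \right)} + 2051} = \frac{1}{\left(2 - 53\right) + 2051} = \frac{1}{-51 + 2051} = \frac{1}{2000}$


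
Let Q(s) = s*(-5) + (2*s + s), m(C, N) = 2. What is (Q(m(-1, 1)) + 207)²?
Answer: 41209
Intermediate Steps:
Q(s) = -2*s (Q(s) = -5*s + 3*s = -2*s)
(Q(m(-1, 1)) + 207)² = (-2*2 + 207)² = (-4 + 207)² = 203² = 41209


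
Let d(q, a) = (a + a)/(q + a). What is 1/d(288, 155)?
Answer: 443/310 ≈ 1.4290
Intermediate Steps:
d(q, a) = 2*a/(a + q) (d(q, a) = (2*a)/(a + q) = 2*a/(a + q))
1/d(288, 155) = 1/(2*155/(155 + 288)) = 1/(2*155/443) = 1/(2*155*(1/443)) = 1/(310/443) = 443/310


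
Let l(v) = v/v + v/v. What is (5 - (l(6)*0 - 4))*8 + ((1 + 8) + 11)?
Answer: 92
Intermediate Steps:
l(v) = 2 (l(v) = 1 + 1 = 2)
(5 - (l(6)*0 - 4))*8 + ((1 + 8) + 11) = (5 - (2*0 - 4))*8 + ((1 + 8) + 11) = (5 - (0 - 4))*8 + (9 + 11) = (5 - 1*(-4))*8 + 20 = (5 + 4)*8 + 20 = 9*8 + 20 = 72 + 20 = 92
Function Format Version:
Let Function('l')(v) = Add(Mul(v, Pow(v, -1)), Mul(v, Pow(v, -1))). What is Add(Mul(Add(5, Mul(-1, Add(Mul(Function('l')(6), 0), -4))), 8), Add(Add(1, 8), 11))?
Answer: 92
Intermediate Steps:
Function('l')(v) = 2 (Function('l')(v) = Add(1, 1) = 2)
Add(Mul(Add(5, Mul(-1, Add(Mul(Function('l')(6), 0), -4))), 8), Add(Add(1, 8), 11)) = Add(Mul(Add(5, Mul(-1, Add(Mul(2, 0), -4))), 8), Add(Add(1, 8), 11)) = Add(Mul(Add(5, Mul(-1, Add(0, -4))), 8), Add(9, 11)) = Add(Mul(Add(5, Mul(-1, -4)), 8), 20) = Add(Mul(Add(5, 4), 8), 20) = Add(Mul(9, 8), 20) = Add(72, 20) = 92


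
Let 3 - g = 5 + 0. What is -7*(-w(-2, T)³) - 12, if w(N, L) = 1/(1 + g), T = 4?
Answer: -19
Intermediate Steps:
g = -2 (g = 3 - (5 + 0) = 3 - 1*5 = 3 - 5 = -2)
w(N, L) = -1 (w(N, L) = 1/(1 - 2) = 1/(-1) = -1)
-7*(-w(-2, T)³) - 12 = -7*(-1*(-1))³ - 12 = -7*1³ - 12 = -7*1 - 12 = -7 - 12 = -19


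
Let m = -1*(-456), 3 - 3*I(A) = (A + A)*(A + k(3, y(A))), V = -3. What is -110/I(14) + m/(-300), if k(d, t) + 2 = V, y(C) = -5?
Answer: -404/2075 ≈ -0.19470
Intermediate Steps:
k(d, t) = -5 (k(d, t) = -2 - 3 = -5)
I(A) = 1 - 2*A*(-5 + A)/3 (I(A) = 1 - (A + A)*(A - 5)/3 = 1 - 2*A*(-5 + A)/3)
m = 456
-110/I(14) + m/(-300) = -110/(1 - 2/3*14**2 + (10/3)*14) + 456/(-300) = -110/(1 - 2/3*196 + 140/3) + 456*(-1/300) = -110/(1 - 392/3 + 140/3) - 38/25 = -110/(-83) - 38/25 = -110*(-1/83) - 38/25 = 110/83 - 38/25 = -404/2075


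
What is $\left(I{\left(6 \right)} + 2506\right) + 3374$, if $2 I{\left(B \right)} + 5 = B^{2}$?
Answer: $\frac{11791}{2} \approx 5895.5$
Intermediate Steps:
$I{\left(B \right)} = - \frac{5}{2} + \frac{B^{2}}{2}$
$\left(I{\left(6 \right)} + 2506\right) + 3374 = \left(\left(- \frac{5}{2} + \frac{6^{2}}{2}\right) + 2506\right) + 3374 = \left(\left(- \frac{5}{2} + \frac{1}{2} \cdot 36\right) + 2506\right) + 3374 = \left(\left(- \frac{5}{2} + 18\right) + 2506\right) + 3374 = \left(\frac{31}{2} + 2506\right) + 3374 = \frac{5043}{2} + 3374 = \frac{11791}{2}$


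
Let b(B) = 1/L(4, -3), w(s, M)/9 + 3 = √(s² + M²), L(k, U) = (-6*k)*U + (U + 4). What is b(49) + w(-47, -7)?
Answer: -1970/73 + 9*√2258 ≈ 400.68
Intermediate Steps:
L(k, U) = 4 + U - 6*U*k (L(k, U) = -6*U*k + (4 + U) = 4 + U - 6*U*k)
w(s, M) = -27 + 9*√(M² + s²) (w(s, M) = -27 + 9*√(s² + M²) = -27 + 9*√(M² + s²))
b(B) = 1/73 (b(B) = 1/(4 - 3 - 6*(-3)*4) = 1/(4 - 3 + 72) = 1/73)
b(49) + w(-47, -7) = 1/73 + (-27 + 9*√((-7)² + (-47)²)) = 1/73 + (-27 + 9*√(49 + 2209)) = 1/73 + (-27 + 9*√2258) = -1970/73 + 9*√2258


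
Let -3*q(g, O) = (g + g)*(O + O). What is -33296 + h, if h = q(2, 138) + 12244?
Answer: -21420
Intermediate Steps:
q(g, O) = -4*O*g/3 (q(g, O) = -(g + g)*(O + O)/3 = -2*g*2*O/3 = -4*O*g/3)
h = 11876 (h = -4/3*138*2 + 12244 = -368 + 12244 = 11876)
-33296 + h = -33296 + 11876 = -21420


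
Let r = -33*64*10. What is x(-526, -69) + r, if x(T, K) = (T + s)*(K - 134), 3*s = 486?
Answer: 52772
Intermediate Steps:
s = 162 (s = (⅓)*486 = 162)
x(T, K) = (-134 + K)*(162 + T) (x(T, K) = (T + 162)*(K - 134) = (162 + T)*(-134 + K) = (-134 + K)*(162 + T))
r = -21120 (r = -2112*10 = -21120)
x(-526, -69) + r = (-21708 - 134*(-526) + 162*(-69) - 69*(-526)) - 21120 = (-21708 + 70484 - 11178 + 36294) - 21120 = 73892 - 21120 = 52772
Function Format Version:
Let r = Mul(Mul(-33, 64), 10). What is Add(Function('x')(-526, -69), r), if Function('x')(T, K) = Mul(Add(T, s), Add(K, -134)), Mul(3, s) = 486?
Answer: 52772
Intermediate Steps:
s = 162 (s = Mul(Rational(1, 3), 486) = 162)
Function('x')(T, K) = Mul(Add(-134, K), Add(162, T)) (Function('x')(T, K) = Mul(Add(T, 162), Add(K, -134)) = Mul(Add(162, T), Add(-134, K)) = Mul(Add(-134, K), Add(162, T)))
r = -21120 (r = Mul(-2112, 10) = -21120)
Add(Function('x')(-526, -69), r) = Add(Add(-21708, Mul(-134, -526), Mul(162, -69), Mul(-69, -526)), -21120) = Add(Add(-21708, 70484, -11178, 36294), -21120) = Add(73892, -21120) = 52772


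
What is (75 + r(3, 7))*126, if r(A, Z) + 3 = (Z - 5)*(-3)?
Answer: 8316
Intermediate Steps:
r(A, Z) = 12 - 3*Z (r(A, Z) = -3 + (Z - 5)*(-3) = -3 + (-5 + Z)*(-3) = -3 + (15 - 3*Z) = 12 - 3*Z)
(75 + r(3, 7))*126 = (75 + (12 - 3*7))*126 = (75 + (12 - 21))*126 = (75 - 9)*126 = 66*126 = 8316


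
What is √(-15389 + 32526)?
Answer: √17137 ≈ 130.91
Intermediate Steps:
√(-15389 + 32526) = √17137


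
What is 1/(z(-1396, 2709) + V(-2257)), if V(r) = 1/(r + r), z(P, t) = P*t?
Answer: -4514/17070882697 ≈ -2.6443e-7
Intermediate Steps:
V(r) = 1/(2*r)
1/(z(-1396, 2709) + V(-2257)) = 1/(-1396*2709 + (1/2)/(-2257)) = 1/(-3781764 + (1/2)*(-1/2257)) = 1/(-3781764 - 1/4514) = 1/(-17070882697/4514) = -4514/17070882697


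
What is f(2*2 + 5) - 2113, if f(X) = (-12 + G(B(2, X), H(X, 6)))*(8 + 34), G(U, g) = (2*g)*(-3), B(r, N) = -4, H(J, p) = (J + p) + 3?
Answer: -7153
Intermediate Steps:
H(J, p) = 3 + J + p
G(U, g) = -6*g
f(X) = -2772 - 252*X (f(X) = (-12 - 6*(3 + X + 6))*(8 + 34) = (-12 - 6*(9 + X))*42 = (-12 + (-54 - 6*X))*42 = (-66 - 6*X)*42 = -2772 - 252*X)
f(2*2 + 5) - 2113 = (-2772 - 252*(2*2 + 5)) - 2113 = (-2772 - 252*(4 + 5)) - 2113 = (-2772 - 252*9) - 2113 = (-2772 - 2268) - 2113 = -5040 - 2113 = -7153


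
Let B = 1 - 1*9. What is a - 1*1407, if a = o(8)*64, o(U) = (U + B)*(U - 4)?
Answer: -1407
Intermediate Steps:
B = -8 (B = 1 - 9 = -8)
o(U) = (-8 + U)*(-4 + U) (o(U) = (U - 8)*(U - 4) = (-8 + U)*(-4 + U))
a = 0 (a = (32 + 8² - 12*8)*64 = (32 + 64 - 96)*64 = 0*64 = 0)
a - 1*1407 = 0 - 1*1407 = 0 - 1407 = -1407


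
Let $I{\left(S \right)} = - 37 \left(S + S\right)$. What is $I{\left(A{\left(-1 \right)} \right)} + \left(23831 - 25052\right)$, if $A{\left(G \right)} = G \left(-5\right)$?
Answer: $-1591$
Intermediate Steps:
$A{\left(G \right)} = - 5 G$
$I{\left(S \right)} = - 74 S$ ($I{\left(S \right)} = - 37 \cdot 2 S = - 74 S$)
$I{\left(A{\left(-1 \right)} \right)} + \left(23831 - 25052\right) = - 74 \left(\left(-5\right) \left(-1\right)\right) + \left(23831 - 25052\right) = \left(-74\right) 5 - 1221 = -370 - 1221 = -1591$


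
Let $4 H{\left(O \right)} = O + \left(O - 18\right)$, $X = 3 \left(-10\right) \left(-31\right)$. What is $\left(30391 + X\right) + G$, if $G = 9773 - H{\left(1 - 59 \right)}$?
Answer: $\frac{82255}{2} \approx 41128.0$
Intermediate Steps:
$X = 930$ ($X = \left(-30\right) \left(-31\right) = 930$)
$H{\left(O \right)} = - \frac{9}{2} + \frac{O}{2}$ ($H{\left(O \right)} = \frac{O + \left(O - 18\right)}{4} = \frac{O + \left(-18 + O\right)}{4} = \frac{-18 + 2 O}{4} = - \frac{9}{2} + \frac{O}{2}$)
$G = \frac{19613}{2}$ ($G = 9773 - \left(- \frac{9}{2} + \frac{1 - 59}{2}\right) = 9773 - \left(- \frac{9}{2} + \frac{1}{2} \left(-58\right)\right) = 9773 - \left(- \frac{9}{2} - 29\right) = 9773 - - \frac{67}{2} = 9773 + \frac{67}{2} = \frac{19613}{2} \approx 9806.5$)
$\left(30391 + X\right) + G = \left(30391 + 930\right) + \frac{19613}{2} = 31321 + \frac{19613}{2} = \frac{82255}{2}$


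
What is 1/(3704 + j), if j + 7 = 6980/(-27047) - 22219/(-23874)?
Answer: 645720078/2387661445139 ≈ 0.00027044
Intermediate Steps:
j = -4085723773/645720078 (j = -7 + (6980/(-27047) - 22219/(-23874)) = -7 + (6980*(-1/27047) - 22219*(-1/23874)) = -7 + (-6980/27047 + 22219/23874) = -7 + 434316773/645720078 = -4085723773/645720078 ≈ -6.3274)
1/(3704 + j) = 1/(3704 - 4085723773/645720078) = 1/(2387661445139/645720078) = 645720078/2387661445139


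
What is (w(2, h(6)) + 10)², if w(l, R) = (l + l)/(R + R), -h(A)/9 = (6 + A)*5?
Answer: 7284601/72900 ≈ 99.926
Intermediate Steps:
h(A) = -270 - 45*A (h(A) = -9*(6 + A)*5 = -9*(30 + 5*A) = -270 - 45*A)
w(l, R) = l/R (w(l, R) = (2*l)/((2*R)) = (2*l)*(1/(2*R)) = l/R)
(w(2, h(6)) + 10)² = (2/(-270 - 45*6) + 10)² = (2/(-270 - 270) + 10)² = (2/(-540) + 10)² = (2*(-1/540) + 10)² = (-1/270 + 10)² = (2699/270)² = 7284601/72900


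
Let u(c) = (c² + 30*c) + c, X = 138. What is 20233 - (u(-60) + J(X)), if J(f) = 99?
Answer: 18394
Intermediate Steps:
u(c) = c² + 31*c
20233 - (u(-60) + J(X)) = 20233 - (-60*(31 - 60) + 99) = 20233 - (-60*(-29) + 99) = 20233 - (1740 + 99) = 20233 - 1*1839 = 20233 - 1839 = 18394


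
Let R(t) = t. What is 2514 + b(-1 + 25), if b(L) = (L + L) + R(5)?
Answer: 2567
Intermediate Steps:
b(L) = 5 + 2*L (b(L) = (L + L) + 5 = 2*L + 5 = 5 + 2*L)
2514 + b(-1 + 25) = 2514 + (5 + 2*(-1 + 25)) = 2514 + (5 + 2*24) = 2514 + (5 + 48) = 2514 + 53 = 2567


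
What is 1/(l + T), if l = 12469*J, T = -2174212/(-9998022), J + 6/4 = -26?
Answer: -9998022/3428294574533 ≈ -2.9163e-6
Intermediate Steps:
J = -55/2 (J = -3/2 - 26 = -55/2 ≈ -27.500)
T = 1087106/4999011 (T = -2174212*(-1/9998022) = 1087106/4999011 ≈ 0.21746)
l = -685795/2 (l = 12469*(-55/2) = -685795/2 ≈ -3.4290e+5)
1/(l + T) = 1/(-685795/2 + 1087106/4999011) = 1/(-3428294574533/9998022) = -9998022/3428294574533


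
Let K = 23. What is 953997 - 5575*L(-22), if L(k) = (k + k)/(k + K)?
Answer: 1199297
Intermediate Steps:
L(k) = 2*k/(23 + k) (L(k) = (k + k)/(k + 23) = (2*k)/(23 + k) = 2*k/(23 + k))
953997 - 5575*L(-22) = 953997 - 11150*(-22)/(23 - 22) = 953997 - 11150*(-22)/1 = 953997 - 11150*(-22) = 953997 - 5575*(-44) = 953997 + 245300 = 1199297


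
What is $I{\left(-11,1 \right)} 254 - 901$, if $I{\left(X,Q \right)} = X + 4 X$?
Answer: $-14871$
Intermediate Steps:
$I{\left(X,Q \right)} = 5 X$
$I{\left(-11,1 \right)} 254 - 901 = 5 \left(-11\right) 254 - 901 = \left(-55\right) 254 - 901 = -13970 - 901 = -14871$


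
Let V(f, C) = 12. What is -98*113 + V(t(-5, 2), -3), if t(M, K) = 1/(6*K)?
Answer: -11062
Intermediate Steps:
t(M, K) = 1/(6*K)
-98*113 + V(t(-5, 2), -3) = -98*113 + 12 = -11074 + 12 = -11062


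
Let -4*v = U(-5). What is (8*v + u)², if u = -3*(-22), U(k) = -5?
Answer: 5776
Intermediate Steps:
v = 5/4 (v = -¼*(-5) = 5/4 ≈ 1.2500)
u = 66
(8*v + u)² = (8*(5/4) + 66)² = (10 + 66)² = 76² = 5776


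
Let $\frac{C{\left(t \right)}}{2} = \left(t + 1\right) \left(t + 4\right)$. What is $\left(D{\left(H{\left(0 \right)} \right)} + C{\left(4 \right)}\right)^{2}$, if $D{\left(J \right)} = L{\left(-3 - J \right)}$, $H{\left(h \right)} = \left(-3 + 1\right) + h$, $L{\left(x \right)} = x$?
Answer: $6241$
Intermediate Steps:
$H{\left(h \right)} = -2 + h$
$C{\left(t \right)} = 2 \left(1 + t\right) \left(4 + t\right)$ ($C{\left(t \right)} = 2 \left(t + 1\right) \left(t + 4\right) = 2 \left(1 + t\right) \left(4 + t\right)$)
$D{\left(J \right)} = -3 - J$
$\left(D{\left(H{\left(0 \right)} \right)} + C{\left(4 \right)}\right)^{2} = \left(\left(-3 - \left(-2 + 0\right)\right) + \left(8 + 2 \cdot 4^{2} + 10 \cdot 4\right)\right)^{2} = \left(\left(-3 - -2\right) + \left(8 + 2 \cdot 16 + 40\right)\right)^{2} = \left(\left(-3 + 2\right) + \left(8 + 32 + 40\right)\right)^{2} = \left(-1 + 80\right)^{2} = 79^{2} = 6241$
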